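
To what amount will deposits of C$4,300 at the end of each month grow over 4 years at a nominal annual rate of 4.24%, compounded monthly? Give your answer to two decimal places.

C$224,504.67

Periodic rate i = 0.0424/12 = 0.00353333; n = 4 × 12 = 48 periods.
FV = 4300 × [(1+0.00353333)^48 − 1] / 0.00353333 = 4300 × 52.210388 = 224,504.6684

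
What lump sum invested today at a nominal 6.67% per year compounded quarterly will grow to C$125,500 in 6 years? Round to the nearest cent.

C$84,386.36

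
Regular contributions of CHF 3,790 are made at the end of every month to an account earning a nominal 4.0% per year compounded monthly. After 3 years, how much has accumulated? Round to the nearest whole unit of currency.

CHF 144,708

With 12 periods per year: i = 0.00333333, n = 36.
Accumulation factor s(36|0.00333333) = 38.181562; FV = 3790 × 38.181562 = 144,708.1213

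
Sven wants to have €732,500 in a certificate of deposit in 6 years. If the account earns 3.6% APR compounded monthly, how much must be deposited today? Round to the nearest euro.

€590,392

Periodic rate i = 0.036/12 = 0.003; n = 6 × 12 = 72 periods.
PV = 732,500 / (1 + 0.003)^72 = 732,500 / 1.240701 = 590,391.9830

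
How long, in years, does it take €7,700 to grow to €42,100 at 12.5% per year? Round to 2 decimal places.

14.42 years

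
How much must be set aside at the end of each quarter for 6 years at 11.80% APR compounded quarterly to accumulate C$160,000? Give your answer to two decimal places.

C$4,676.77

Periodic rate i = 0.118/4 = 0.0295; n = 6 × 4 = 24 periods.
FV-annuity factor = 34.211621; PMT = 160000 / 34.211621 = 4,676.7735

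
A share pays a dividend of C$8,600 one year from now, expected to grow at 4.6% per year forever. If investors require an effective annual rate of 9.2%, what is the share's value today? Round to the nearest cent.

PV = D₁/(r − g) = 8600/(0.092 − 0.046) = 186,956.5217

C$186,956.52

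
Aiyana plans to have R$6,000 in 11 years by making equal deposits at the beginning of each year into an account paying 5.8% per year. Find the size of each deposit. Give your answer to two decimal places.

R$382.79

FV-annuity factor × (1+i) = 15.674261; PMT = 6000 / 15.674261 = 382.7932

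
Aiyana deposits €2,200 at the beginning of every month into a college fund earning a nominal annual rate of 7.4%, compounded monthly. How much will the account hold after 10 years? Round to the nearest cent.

i = 0.074/12 = 0.00616667 per month; n = 10·12 = 120.
FV = 2200 × [(1+0.00616667)^120 − 1] / 0.00616667 × (1+i) = 2200 × 178.039005 = 391,685.8111
(Beginning-of-period payments → annuity-due factor ×(1+i).)

€391,685.81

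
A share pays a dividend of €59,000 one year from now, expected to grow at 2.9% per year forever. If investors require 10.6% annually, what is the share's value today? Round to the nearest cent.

€766,233.77

PV = D₁/(r − g) = 59000/(0.106 − 0.029) = 766,233.7662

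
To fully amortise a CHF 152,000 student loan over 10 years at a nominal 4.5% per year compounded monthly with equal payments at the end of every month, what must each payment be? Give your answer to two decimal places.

i = 0.045/12 = 0.00375 per month; n = 10·12 = 120.
PMT = 152000 / ( [1 − (1+0.00375)^(−120)] / 0.00375 ) = 152000 / 96.489324 = 1,575.3038

CHF 1,575.30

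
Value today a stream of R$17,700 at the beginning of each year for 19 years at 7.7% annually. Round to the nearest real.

R$187,092

PV = 17700 × [1 − (1+0.077)^(−19)] / 0.077 × (1+i) = 17700 × 10.570157 = 187,091.7871
(annuity-due: payments at period start, so ×(1+i).)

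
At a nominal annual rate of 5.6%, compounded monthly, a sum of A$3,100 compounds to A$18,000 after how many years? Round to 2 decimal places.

31.48 years

Periodic rate i = 0.056/12 = 0.00466667.
n = ln(18000/3100) / ln(1+0.00466667) = ln(5.80645) / 0.004656 = 377.8009 months
= 377.8009/12 years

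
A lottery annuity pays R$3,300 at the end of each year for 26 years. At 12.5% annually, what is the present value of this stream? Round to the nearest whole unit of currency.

R$25,165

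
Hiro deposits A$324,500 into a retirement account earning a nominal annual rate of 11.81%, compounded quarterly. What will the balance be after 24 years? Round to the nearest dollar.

i = 0.1181/4 = 0.029525 per quarter; n = 24·4 = 96.
FV = PV·(1+i)^n = 324,500 × 16.335864 = 5,300,987.9892

A$5,300,988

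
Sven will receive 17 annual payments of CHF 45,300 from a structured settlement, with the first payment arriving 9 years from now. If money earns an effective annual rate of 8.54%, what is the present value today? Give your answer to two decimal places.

PV at t=8 (ordinary 17-year annuity): 45300 × a(17|0.0854) = 45300 × 8.802132 = 398,736.5757
Discount back 8 years: 398,736.5757 × (1+0.0854)^(−8) = 398,736.5757 × 0.519136 = 206,998.6614

CHF 206,998.66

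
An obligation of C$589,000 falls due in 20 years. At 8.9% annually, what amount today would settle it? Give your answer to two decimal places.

C$107,042.86

PV = 589,000 / (1 + 0.089)^20 = 589,000 / 5.502469 = 107,042.8589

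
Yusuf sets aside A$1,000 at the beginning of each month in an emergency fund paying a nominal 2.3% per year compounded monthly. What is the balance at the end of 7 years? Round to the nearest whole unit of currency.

A$91,220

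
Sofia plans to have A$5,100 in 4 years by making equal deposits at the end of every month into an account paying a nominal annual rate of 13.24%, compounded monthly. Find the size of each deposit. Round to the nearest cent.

A$81.16

With 12 periods per year: i = 0.0110333, n = 48.
PMT = 5100 / ( [(1+0.0110333)^48 − 1] / 0.0110333 ) = 5100 / 62.839989 = 81.1585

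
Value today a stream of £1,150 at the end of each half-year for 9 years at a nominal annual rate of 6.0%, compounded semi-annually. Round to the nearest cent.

£15,816.54

With 2 periods per year: i = 0.03, n = 18.
Annuity factor a(18|0.03) = 13.753513; PV = 1150 × 13.753513 = 15,816.5400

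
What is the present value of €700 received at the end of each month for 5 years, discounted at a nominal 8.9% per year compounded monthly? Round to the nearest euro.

i = 0.089/12 = 0.00741667 per month; n = 5·12 = 60.
Annuity factor a(60|0.00741667) = 48.286189; PV = 700 × 48.286189 = 33,800.3320

€33,800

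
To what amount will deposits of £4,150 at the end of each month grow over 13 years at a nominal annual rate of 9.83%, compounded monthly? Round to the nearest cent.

Periodic rate i = 0.0983/12 = 0.00819167; n = 13 × 12 = 156 periods.
FV = PMT · [(1+i)^n − 1] / i = 4150 · 313.789582 = 1,302,226.7659

£1,302,226.77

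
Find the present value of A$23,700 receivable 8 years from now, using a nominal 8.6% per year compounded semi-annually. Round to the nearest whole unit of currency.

Periodic rate i = 0.086/2 = 0.043; n = 8 × 2 = 16 periods.
PV = FV·(1+i)^(−n) = 23,700 × 0.509860 = 12,083.6854

A$12,084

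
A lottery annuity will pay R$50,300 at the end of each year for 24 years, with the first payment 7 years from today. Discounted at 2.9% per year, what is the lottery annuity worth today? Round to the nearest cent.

R$725,379.06

PV at t=6 (ordinary 24-year annuity): 50300 × a(24|0.029) = 50300 × 17.119429 = 861,107.2828
PV₀ = 861,107.2828 / (1+0.029)^6 = 861,107.2828 / 1.187114 = 725,379.0589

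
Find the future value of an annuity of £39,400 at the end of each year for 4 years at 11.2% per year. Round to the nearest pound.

£186,109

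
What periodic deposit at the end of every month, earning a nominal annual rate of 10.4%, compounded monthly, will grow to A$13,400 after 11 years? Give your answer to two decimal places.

Periodic rate i = 0.104/12 = 0.00866667; n = 11 × 12 = 132 periods.
PMT = 13400 / ( [(1+0.00866667)^132 − 1] / 0.00866667 ) = 13400 / 245.061385 = 54.6802

A$54.68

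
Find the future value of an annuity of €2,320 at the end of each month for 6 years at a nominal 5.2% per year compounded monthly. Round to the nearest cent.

Periodic rate i = 0.052/12 = 0.00433333; n = 6 × 12 = 72 periods.
Accumulation factor s(72|0.00433333) = 84.284802; FV = 2320 × 84.284802 = 195,540.7407

€195,540.74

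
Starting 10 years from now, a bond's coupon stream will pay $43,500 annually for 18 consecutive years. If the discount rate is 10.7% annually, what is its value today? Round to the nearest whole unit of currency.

$136,717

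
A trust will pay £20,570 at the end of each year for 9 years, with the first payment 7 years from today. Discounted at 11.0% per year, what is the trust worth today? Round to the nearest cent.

£60,894.02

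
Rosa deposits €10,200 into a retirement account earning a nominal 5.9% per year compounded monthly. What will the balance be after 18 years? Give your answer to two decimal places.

i = 0.059/12 = 0.00491667 per month; n = 18·12 = 216.
FV = PV·(1+i)^n = 10,200 × 2.884633 = 29,423.2594

€29,423.26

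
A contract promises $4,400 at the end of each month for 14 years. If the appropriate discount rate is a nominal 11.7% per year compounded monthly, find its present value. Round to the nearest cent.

$362,868.41

i = 0.117/12 = 0.00975 per month; n = 14·12 = 168.
PV = PMT · [1 − (1+i)^(−n)] / i = 4400 · 82.470093 = 362,868.4112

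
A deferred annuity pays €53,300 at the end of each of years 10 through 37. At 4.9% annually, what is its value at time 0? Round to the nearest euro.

€521,931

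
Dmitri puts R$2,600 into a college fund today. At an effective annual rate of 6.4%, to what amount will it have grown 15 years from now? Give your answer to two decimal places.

R$6,593.22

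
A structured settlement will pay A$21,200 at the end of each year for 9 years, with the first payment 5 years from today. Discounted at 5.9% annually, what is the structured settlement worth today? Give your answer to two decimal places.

A$115,149.30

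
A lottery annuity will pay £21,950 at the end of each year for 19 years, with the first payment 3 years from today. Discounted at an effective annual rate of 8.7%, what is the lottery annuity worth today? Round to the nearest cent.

PV at t=2 (ordinary 19-year annuity): 21950 × a(19|0.087) = 21950 × 9.138556 = 200,591.3037
Discount back 2 years: 200,591.3037 × (1+0.087)^(−2) = 200,591.3037 × 0.846332 = 169,766.8978

£169,766.90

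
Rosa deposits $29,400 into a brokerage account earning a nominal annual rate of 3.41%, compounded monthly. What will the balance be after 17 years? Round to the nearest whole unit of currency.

$52,451

Periodic rate i = 0.0341/12 = 0.00284167; n = 17 × 12 = 204 periods.
FV = 29,400 × (1 + 0.00284167)^204 = 52,450.6420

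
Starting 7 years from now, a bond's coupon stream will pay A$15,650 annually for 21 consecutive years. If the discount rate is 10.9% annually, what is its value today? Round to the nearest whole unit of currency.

A$68,390

PV at t=6 (ordinary 21-year annuity): 15650 × a(21|0.109) = 15650 × 8.129565 = 127,227.6949
Discount back 6 years: 127,227.6949 × (1+0.109)^(−6) = 127,227.6949 × 0.537540 = 68,389.9650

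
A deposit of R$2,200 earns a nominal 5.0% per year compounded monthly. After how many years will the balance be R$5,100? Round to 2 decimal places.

Periodic rate i = 0.05/12 = 0.00416667.
(1+i)^n = 5100/2200 = 2.31818, so n = ln 2.31818 / ln 1.00417 = 202.2081 months
= 202.2081/12 years

16.85 years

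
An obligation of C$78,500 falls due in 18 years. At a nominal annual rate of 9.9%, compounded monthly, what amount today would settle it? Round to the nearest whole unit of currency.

C$13,309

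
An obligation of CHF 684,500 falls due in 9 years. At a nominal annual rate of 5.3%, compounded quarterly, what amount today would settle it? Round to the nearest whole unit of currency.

CHF 426,163

With 4 periods per year: i = 0.01325, n = 36.
PV = 684,500 / (1 + 0.01325)^36 = 684,500 / 1.606194 = 426,162.6708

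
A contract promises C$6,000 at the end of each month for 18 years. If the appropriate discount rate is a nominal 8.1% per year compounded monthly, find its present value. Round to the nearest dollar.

C$681,028

Periodic rate i = 0.081/12 = 0.00675; n = 18 × 12 = 216 periods.
PV = PMT · [1 − (1+i)^(−n)] / i = 6000 · 113.504601 = 681,027.6032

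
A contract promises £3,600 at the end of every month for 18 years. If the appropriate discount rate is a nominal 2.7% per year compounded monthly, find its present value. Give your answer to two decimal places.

£615,331.69

With 12 periods per year: i = 0.00225, n = 216.
PV = 3600 × [1 − (1+0.00225)^(−216)] / 0.00225 = 3600 × 170.925471 = 615,331.6938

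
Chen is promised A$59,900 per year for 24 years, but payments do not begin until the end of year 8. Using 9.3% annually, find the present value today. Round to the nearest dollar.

A$304,724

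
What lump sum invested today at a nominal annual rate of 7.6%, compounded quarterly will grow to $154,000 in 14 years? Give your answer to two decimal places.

$53,674.30

Periodic rate i = 0.076/4 = 0.019; n = 14 × 4 = 56 periods.
PV = FV·(1+i)^(−n) = 154,000 × 0.348534 = 53,674.3034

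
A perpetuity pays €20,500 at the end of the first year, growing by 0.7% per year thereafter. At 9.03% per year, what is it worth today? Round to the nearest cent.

€246,098.44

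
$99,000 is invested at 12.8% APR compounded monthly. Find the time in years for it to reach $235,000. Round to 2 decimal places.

6.79 years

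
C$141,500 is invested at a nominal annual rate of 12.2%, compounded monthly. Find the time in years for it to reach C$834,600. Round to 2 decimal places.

14.62 years

Periodic rate i = 0.122/12 = 0.0101667.
n = ln(834600/141500) / ln(1+0.0101667) = ln(5.89823) / 0.010115 = 175.4418 months
= 175.4418/12 years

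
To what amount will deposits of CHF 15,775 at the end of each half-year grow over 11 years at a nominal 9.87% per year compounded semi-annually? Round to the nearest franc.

CHF 602,768

With 2 periods per year: i = 0.04935, n = 22.
FV = 15775 × [(1+0.04935)^22 − 1] / 0.04935 = 15775 × 38.210321 = 602,767.8148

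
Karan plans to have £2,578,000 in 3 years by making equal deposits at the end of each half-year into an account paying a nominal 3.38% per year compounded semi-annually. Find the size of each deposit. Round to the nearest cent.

Periodic rate i = 0.0338/2 = 0.0169; n = 3 × 2 = 6 periods.
FV-annuity factor = 6.259285; PMT = 2.578e+06 / 6.259285 = 411,868.1226

£411,868.12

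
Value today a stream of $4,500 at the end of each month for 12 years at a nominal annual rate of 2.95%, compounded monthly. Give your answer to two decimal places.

i = 0.0295/12 = 0.00245833 per month; n = 12·12 = 144.
Annuity factor a(144|0.00245833) = 121.147144; PV = 4500 × 121.147144 = 545,162.1486

$545,162.15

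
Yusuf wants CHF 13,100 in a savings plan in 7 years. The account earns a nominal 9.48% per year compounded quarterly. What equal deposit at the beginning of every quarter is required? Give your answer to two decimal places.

CHF 327.24

i = 0.0948/4 = 0.0237 per quarter; n = 7·4 = 28.
PMT = 13100 / ( [(1+0.0237)^28 − 1] / 0.0237 × (1+i) ) = 13100 / 40.032104 = 327.2374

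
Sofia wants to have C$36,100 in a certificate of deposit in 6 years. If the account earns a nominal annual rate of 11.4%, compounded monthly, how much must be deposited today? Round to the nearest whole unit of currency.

C$18,275

Periodic rate i = 0.114/12 = 0.0095; n = 6 × 12 = 72 periods.
PV = FV·(1+i)^(−n) = 36,100 × 0.506226 = 18,274.7703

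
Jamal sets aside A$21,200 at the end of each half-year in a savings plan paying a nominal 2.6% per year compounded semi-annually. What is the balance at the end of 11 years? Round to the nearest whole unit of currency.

A$535,938

With 2 periods per year: i = 0.013, n = 22.
FV = 21200 × [(1+0.013)^22 − 1] / 0.013 = 21200 × 25.280112 = 535,938.3686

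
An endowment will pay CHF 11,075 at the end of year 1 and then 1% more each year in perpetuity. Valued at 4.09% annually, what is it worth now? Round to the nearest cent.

PV = D₁/(r − g) = 11075/(0.0409 − 0.01) = 358,414.2395

CHF 358,414.24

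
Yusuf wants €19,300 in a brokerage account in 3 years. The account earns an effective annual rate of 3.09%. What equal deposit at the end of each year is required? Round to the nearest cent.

FV-annuity factor = 3.093655; PMT = 19300 / 3.093655 = 6,238.5758

€6,238.58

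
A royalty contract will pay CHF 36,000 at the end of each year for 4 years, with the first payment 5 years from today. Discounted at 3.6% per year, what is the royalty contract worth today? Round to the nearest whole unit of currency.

Value one period before first payment (t=4): 36000 × [1 − (1+0.036)^(−4)] / 0.036 = 36000 × 3.664376 = 131,917.5457
Discount back 4 years: 131,917.5457 × (1+0.036)^(−4) = 131,917.5457 × 0.868082 = 114,515.3068

CHF 114,515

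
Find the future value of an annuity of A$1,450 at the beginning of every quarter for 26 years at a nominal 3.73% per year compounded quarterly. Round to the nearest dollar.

Periodic rate i = 0.0373/4 = 0.009325; n = 26 × 4 = 104 periods.
FV = PMT · [(1+i)^n − 1] / i × (1+i) = 1450 · 175.951763 = 255,130.0562
(annuity-due: payments at period start, so ×(1+i).)

A$255,130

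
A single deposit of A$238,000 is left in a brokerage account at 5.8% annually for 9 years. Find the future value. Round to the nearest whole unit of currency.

FV = PV·(1+i)^n = 238,000 × 1.661005 = 395,319.2533

A$395,319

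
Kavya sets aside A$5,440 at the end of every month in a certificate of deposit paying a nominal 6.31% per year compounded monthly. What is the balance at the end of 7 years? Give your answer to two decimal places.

A$572,674.42

i = 0.0631/12 = 0.00525833 per month; n = 7·12 = 84.
Accumulation factor s(84|0.00525833) = 105.271033; FV = 5440 × 105.271033 = 572,674.4200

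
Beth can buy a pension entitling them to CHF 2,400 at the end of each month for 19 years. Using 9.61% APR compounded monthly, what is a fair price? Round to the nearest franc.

With 12 periods per year: i = 0.00800833, n = 228.
Annuity factor a(228|0.00800833) = 104.609998; PV = 2400 × 104.609998 = 251,063.9943

CHF 251,064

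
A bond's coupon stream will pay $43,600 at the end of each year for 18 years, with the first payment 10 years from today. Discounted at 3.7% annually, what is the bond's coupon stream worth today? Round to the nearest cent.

$407,887.03

PV at t=9 (ordinary 18-year annuity): 43600 × a(18|0.037) = 43600 × 12.973651 = 565,651.1920
PV₀ = 565,651.1920 / (1+0.037)^9 = 565,651.1920 / 1.386784 = 407,887.0331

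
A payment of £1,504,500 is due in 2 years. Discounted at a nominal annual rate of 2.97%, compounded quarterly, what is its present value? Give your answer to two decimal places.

£1,418,046.26

i = 0.0297/4 = 0.007425 per quarter; n = 2·4 = 8.
PV = FV·(1+i)^(−n) = 1,504,500 × 0.942537 = 1,418,046.2643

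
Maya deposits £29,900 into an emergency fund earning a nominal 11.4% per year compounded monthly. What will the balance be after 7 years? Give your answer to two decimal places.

i = 0.114/12 = 0.0095 per month; n = 7·12 = 84.
29,900 × (1+0.0095)^84 = 29,900 × 2.212744 = 66,161.0431

£66,161.04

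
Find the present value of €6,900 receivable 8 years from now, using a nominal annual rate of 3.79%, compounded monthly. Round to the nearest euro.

€5,098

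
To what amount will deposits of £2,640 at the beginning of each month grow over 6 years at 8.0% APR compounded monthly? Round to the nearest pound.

Periodic rate i = 0.08/12 = 0.00666667; n = 6 × 12 = 72 periods.
FV = PMT · [(1+i)^n − 1] / i × (1+i) = 2640 · 92.638827 = 244,566.5040
(Beginning-of-period payments → annuity-due factor ×(1+i).)

£244,567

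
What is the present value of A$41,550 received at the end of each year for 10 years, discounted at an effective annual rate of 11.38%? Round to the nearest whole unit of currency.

A$240,847

PV = 41550 × [1 − (1+0.1138)^(−10)] / 0.1138 = 41550 × 5.796558 = 240,847.0018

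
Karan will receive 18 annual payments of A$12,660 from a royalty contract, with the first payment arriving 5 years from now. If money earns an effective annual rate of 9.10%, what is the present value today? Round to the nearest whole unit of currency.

A$77,720

Value one period before first payment (t=4): 12660 × [1 − (1+0.091)^(−18)] / 0.091 = 12660 × 8.697547 = 110,110.9410
Discount back 4 years: 110,110.9410 × (1+0.091)^(−4) = 110,110.9410 × 0.705831 = 77,719.7637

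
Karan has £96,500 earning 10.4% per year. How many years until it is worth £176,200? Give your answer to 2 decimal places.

6.09 years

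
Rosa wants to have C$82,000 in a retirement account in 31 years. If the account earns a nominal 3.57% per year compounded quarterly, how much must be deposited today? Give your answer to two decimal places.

C$27,246.60

With 4 periods per year: i = 0.008925, n = 124.
Discount factor = (1+0.008925)^(−124) = 0.332276; PV = 82,000 × 0.332276 = 27,246.5990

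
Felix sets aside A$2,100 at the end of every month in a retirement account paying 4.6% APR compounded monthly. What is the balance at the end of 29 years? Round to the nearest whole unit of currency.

Periodic rate i = 0.046/12 = 0.00383333; n = 29 × 12 = 348 periods.
FV = PMT · [(1+i)^n − 1] / i = 2100 · 726.920523 = 1,526,533.0993

A$1,526,533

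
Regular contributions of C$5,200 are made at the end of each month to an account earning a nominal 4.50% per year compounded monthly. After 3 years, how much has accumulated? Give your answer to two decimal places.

C$200,023.66

Periodic rate i = 0.045/12 = 0.00375; n = 3 × 12 = 36 periods.
Accumulation factor s(36|0.00375) = 38.466089; FV = 5200 × 38.466089 = 200,023.6607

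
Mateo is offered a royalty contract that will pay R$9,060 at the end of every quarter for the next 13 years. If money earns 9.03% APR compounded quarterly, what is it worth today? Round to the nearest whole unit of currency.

R$275,624

i = 0.0903/4 = 0.022575 per quarter; n = 13·4 = 52.
PV = PMT · [1 − (1+i)^(−n)] / i = 9060 · 30.422096 = 275,624.1925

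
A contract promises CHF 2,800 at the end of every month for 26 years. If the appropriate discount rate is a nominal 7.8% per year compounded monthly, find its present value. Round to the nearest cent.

i = 0.078/12 = 0.0065 per month; n = 26·12 = 312.
Annuity factor a(312|0.0065) = 133.466935; PV = 2800 × 133.466935 = 373,707.4190

CHF 373,707.42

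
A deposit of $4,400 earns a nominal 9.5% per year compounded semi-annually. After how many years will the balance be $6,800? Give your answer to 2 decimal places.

Periodic rate i = 0.095/2 = 0.0475.
(1+i)^n = 6800/4400 = 1.54545, so n = ln 1.54545 / ln 1.0475 = 9.3806 half-years
= 9.3806/2 years

4.69 years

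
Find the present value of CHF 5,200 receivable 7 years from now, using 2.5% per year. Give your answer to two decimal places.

CHF 4,374.58

Discount factor = (1+0.025)^(−7) = 0.841265; PV = 5,200 × 0.841265 = 4,374.5792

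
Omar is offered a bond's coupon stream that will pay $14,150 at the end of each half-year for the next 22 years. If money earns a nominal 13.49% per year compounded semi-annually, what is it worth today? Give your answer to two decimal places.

i = 0.1349/2 = 0.06745 per half-year; n = 22·2 = 44.
PV = PMT · [1 − (1+i)^(−n)] / i = 14150 · 13.986866 = 197,914.1530

$197,914.15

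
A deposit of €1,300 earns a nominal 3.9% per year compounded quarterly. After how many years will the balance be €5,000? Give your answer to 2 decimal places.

34.71 years

Periodic rate i = 0.039/4 = 0.00975.
n = ln(5000/1300) / ln(1+0.00975) = ln(3.84615) / 0.009703 = 138.8338 quarters
= 138.8338/4 years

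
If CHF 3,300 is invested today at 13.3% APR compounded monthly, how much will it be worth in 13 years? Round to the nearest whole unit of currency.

CHF 18,420

With 12 periods per year: i = 0.0110833, n = 156.
FV = PV·(1+i)^n = 3,300 × 5.581674 = 18,419.5231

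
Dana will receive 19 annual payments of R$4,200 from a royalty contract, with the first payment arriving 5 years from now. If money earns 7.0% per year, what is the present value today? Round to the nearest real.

R$33,117

Value one period before first payment (t=4): 4200 × [1 − (1+0.07)^(−19)] / 0.07 = 4200 × 10.335595 = 43,409.5000
PV₀ = 43,409.5000 / (1+0.07)^4 = 43,409.5000 / 1.310796 = 33,116.8997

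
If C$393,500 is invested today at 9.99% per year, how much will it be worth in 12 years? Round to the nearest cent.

C$1,233,625.00

393,500 × (1+0.0999)^12 = 393,500 × 3.135006 = 1,233,624.9979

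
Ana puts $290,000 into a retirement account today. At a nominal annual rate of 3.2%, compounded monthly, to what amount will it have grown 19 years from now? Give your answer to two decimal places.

Periodic rate i = 0.032/12 = 0.00266667; n = 19 × 12 = 228 periods.
290,000 × (1+0.00266667)^228 = 290,000 × 1.835268 = 532,227.8540

$532,227.85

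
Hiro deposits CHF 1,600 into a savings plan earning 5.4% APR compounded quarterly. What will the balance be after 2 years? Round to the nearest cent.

CHF 1,781.19

i = 0.054/4 = 0.0135 per quarter; n = 2·4 = 8.
FV = 1,600 × (1 + 0.0135)^8 = 1,781.1890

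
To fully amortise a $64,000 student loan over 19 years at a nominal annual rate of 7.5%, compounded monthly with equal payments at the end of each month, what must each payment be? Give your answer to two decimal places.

With 12 periods per year: i = 0.00625, n = 228.
PMT = 64000 / ( [1 − (1+0.00625)^(−228)] / 0.00625 ) = 64000 / 121.347615 = 527.4104

$527.41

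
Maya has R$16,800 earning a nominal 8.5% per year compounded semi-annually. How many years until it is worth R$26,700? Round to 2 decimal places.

5.57 years

Periodic rate i = 0.085/2 = 0.0425.
(1+i)^n = 26700/16800 = 1.58929, so n = ln 1.58929 / ln 1.0425 = 11.1309 half-years
= 11.1309/2 years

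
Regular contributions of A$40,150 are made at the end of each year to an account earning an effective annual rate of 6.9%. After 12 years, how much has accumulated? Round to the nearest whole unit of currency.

Accumulation factor s(12|0.069) = 17.783519; FV = 40150 × 17.783519 = 714,008.2779

A$714,008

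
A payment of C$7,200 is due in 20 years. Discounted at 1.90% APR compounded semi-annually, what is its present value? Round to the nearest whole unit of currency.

i = 0.019/2 = 0.0095 per half-year; n = 20·2 = 40.
PV = FV·(1+i)^(−n) = 7,200 × 0.685089 = 4,932.6416

C$4,933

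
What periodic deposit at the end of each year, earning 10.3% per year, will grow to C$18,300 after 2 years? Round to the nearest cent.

C$8,701.85

PMT = 18300 / ( [(1+0.103)^2 − 1] / 0.103 ) = 18300 / 2.103000 = 8,701.8545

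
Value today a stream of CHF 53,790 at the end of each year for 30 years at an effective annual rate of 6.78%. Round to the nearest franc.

CHF 682,503

PV = PMT · [1 − (1+i)^(−n)] / i = 53790 · 12.688287 = 682,502.9645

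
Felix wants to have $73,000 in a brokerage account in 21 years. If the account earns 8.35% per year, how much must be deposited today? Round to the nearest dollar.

PV = 73,000 / (1 + 0.0835)^21 = 73,000 / 5.387747 = 13,549.2617

$13,549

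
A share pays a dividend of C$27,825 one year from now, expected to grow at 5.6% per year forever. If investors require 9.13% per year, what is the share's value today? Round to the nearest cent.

C$788,243.63

PV = PMT / (i − g) = 27825 / (0.0913 − 0.056) = 27825 / 0.035300 = 788,243.6261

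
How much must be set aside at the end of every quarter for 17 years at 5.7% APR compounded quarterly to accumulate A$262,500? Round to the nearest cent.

A$2,312.82

Periodic rate i = 0.057/4 = 0.01425; n = 17 × 4 = 68 periods.
PMT = 262500 / ( [(1+0.01425)^68 − 1] / 0.01425 ) = 262500 / 113.497955 = 2,312.8170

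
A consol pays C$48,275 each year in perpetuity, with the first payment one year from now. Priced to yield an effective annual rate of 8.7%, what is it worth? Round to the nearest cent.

C$554,885.06

PV = C/r = 48275/0.087 = 554,885.0575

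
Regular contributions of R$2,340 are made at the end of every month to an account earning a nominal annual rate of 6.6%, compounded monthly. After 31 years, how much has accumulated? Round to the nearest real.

With 12 periods per year: i = 0.0055, n = 372.
FV = 2340 × [(1+0.0055)^372 − 1] / 0.0055 = 2340 × 1217.025500 = 2,847,839.6692

R$2,847,840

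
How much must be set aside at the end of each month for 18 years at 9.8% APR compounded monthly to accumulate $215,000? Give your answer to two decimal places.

$366.25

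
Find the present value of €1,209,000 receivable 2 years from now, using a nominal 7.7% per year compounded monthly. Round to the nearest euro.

Periodic rate i = 0.077/12 = 0.00641667; n = 2 × 12 = 24 periods.
PV = FV·(1+i)^(−n) = 1,209,000 × 0.857694 = 1,036,951.9074

€1,036,952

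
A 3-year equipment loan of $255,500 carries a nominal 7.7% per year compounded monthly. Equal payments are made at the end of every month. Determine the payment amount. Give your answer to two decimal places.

$7,971.13

Periodic rate i = 0.077/12 = 0.00641667; n = 3 × 12 = 36 periods.
PMT = 255500 / ( [1 − (1+0.00641667)^(−36)] / 0.00641667 ) = 255500 / 32.053178 = 7,971.1284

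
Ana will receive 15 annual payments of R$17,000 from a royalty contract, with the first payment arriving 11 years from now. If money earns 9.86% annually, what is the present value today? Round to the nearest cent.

R$50,897.05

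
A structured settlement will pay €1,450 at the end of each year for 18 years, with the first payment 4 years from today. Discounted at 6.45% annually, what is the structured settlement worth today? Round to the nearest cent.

€12,586.88

PV at t=3 (ordinary 18-year annuity): 1450 × a(18|0.0645) = 1450 × 10.470976 = 15,182.9152
PV₀ = 15,182.9152 / (1+0.0645)^3 = 15,182.9152 / 1.206249 = 12,586.8822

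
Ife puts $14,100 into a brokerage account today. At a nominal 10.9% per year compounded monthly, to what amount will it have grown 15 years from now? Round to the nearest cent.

With 12 periods per year: i = 0.00908333, n = 180.
14,100 × (1+0.00908333)^180 = 14,100 × 5.091737 = 71,793.4922

$71,793.49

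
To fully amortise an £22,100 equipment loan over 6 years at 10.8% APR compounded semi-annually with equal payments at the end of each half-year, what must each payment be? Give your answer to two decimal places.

With 2 periods per year: i = 0.054, n = 12.
PMT = 22100 / ( [1 − (1+0.054)^(−12)] / 0.054 ) = 22100 / 8.666643 = 2,550.0069

£2,550.01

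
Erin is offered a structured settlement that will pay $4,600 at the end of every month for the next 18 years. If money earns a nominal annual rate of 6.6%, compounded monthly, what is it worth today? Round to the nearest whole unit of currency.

With 12 periods per year: i = 0.0055, n = 216.
Annuity factor a(216|0.0055) = 126.213786; PV = 4600 × 126.213786 = 580,583.4163

$580,583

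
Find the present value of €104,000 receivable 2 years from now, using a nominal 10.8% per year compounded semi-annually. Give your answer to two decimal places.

Periodic rate i = 0.108/2 = 0.054; n = 2 × 2 = 4 periods.
Discount factor = (1+0.054)^(−4) = 0.810285; PV = 104,000 × 0.810285 = 84,269.5929

€84,269.59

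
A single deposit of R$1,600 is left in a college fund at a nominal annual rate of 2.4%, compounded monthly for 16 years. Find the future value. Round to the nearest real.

R$2,348

i = 0.024/12 = 0.002 per month; n = 16·12 = 192.
1,600 × (1+0.002)^192 = 1,600 × 1.467583 = 2,348.1321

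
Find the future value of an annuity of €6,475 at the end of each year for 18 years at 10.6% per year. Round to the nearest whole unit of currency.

€313,479

FV = 6475 × [(1+0.106)^18 − 1] / 0.106 = 6475 × 48.413781 = 313,479.2312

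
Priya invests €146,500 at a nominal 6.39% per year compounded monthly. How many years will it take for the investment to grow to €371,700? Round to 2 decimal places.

14.61 years

Periodic rate i = 0.0639/12 = 0.005325.
(1+i)^n = 371700/146500 = 2.53720, so n = ln 2.53720 / ln 1.00533 = 175.3124 months
= 175.3124/12 years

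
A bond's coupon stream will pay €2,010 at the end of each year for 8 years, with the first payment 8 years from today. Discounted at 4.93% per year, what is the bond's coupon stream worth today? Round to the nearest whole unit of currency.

€9,302

Value one period before first payment (t=7): 2010 × [1 − (1+0.0493)^(−8)] / 0.0493 = 2010 × 6.481541 = 13,027.8975
Discount back 7 years: 13,027.8975 × (1+0.0493)^(−7) = 13,027.8975 × 0.714007 = 9,302.0062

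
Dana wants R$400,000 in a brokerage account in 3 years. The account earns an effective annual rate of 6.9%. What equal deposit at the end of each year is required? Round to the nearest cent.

R$124,542.27

PMT = 400000 / ( [(1+0.069)^3 − 1] / 0.069 ) = 400000 / 3.211761 = 124,542.2682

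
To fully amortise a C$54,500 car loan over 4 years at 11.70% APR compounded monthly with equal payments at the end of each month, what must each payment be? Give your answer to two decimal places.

C$1,427.18

With 12 periods per year: i = 0.00975, n = 48.
PMT = 54500 / ( [1 − (1+0.00975)^(−48)] / 0.00975 ) = 54500 / 38.187209 = 1,427.1794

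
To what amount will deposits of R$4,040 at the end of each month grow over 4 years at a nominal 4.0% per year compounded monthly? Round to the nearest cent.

Periodic rate i = 0.04/12 = 0.00333333; n = 4 × 12 = 48 periods.
Accumulation factor s(48|0.00333333) = 51.959601; FV = 4040 × 51.959601 = 209,916.7880

R$209,916.79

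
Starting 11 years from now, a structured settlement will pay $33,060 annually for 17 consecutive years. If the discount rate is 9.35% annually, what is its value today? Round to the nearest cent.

Value one period before first payment (t=10): 33060 × [1 − (1+0.0935)^(−17)] / 0.0935 = 33060 × 8.354901 = 276,213.0202
Discount back 10 years: 276,213.0202 × (1+0.0935)^(−10) = 276,213.0202 × 0.409084 = 112,994.2315

$112,994.23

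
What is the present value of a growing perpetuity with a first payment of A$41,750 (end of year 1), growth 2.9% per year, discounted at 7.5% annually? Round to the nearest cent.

A$907,608.70

PV = PMT / (i − g) = 41750 / (0.075 − 0.029) = 41750 / 0.046000 = 907,608.6957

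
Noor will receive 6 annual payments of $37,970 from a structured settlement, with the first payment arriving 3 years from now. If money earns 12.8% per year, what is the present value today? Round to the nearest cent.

$119,960.75

PV at t=2 (ordinary 6-year annuity): 37970 × a(6|0.128) = 37970 × 4.019914 = 152,636.1363
Discount back 2 years: 152,636.1363 × (1+0.128)^(−2) = 152,636.1363 × 0.785926 = 119,960.7479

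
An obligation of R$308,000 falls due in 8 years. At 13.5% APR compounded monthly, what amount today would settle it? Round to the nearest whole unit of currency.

R$105,228

i = 0.135/12 = 0.01125 per month; n = 8·12 = 96.
PV = 308,000 / (1 + 0.01125)^96 = 308,000 / 2.926977 = 105,228.0186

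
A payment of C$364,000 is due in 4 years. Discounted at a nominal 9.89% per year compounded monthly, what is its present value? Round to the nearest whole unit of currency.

Periodic rate i = 0.0989/12 = 0.00824167; n = 4 × 12 = 48 periods.
Discount factor = (1+0.00824167)^(−48) = 0.674368; PV = 364,000 × 0.674368 = 245,470.1048

C$245,470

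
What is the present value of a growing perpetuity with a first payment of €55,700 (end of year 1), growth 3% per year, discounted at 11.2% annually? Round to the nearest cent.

€679,268.29

PV = PMT / (i − g) = 55700 / (0.112 − 0.03) = 55700 / 0.082000 = 679,268.2927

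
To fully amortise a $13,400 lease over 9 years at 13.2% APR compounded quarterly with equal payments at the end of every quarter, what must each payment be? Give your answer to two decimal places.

$641.55

i = 0.132/4 = 0.033 per quarter; n = 9·4 = 36.
Annuity-PV factor = 20.886856; PMT = 13400 / 20.886856 = 641.5518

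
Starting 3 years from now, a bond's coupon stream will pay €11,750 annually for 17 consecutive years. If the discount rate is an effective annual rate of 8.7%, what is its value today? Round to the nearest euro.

€86,624

Value one period before first payment (t=2): 11750 × [1 − (1+0.087)^(−17)] / 0.087 = 11750 × 8.710834 = 102,352.3048
PV₀ = 102,352.3048 / (1+0.087)^2 = 102,352.3048 / 1.181569 = 86,624.0607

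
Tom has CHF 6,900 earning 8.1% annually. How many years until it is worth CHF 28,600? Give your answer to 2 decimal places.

n = ln(28600/6900) / ln(1+0.081) = ln(4.14493) / 0.077887 = 18.2559 years

18.26 years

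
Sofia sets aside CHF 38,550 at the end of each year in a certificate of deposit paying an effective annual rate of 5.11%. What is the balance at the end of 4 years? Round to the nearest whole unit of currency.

CHF 166,427

FV = 38550 × [(1+0.0511)^4 − 1] / 0.0511 = 38550 × 4.317178 = 166,427.2224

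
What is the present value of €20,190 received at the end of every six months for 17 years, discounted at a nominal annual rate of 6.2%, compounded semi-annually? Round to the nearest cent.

€420,626.22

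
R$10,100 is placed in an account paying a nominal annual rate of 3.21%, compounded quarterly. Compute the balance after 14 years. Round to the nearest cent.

Periodic rate i = 0.0321/4 = 0.008025; n = 14 × 4 = 56 periods.
10,100 × (1+0.008025)^56 = 10,100 × 1.564563 = 15,802.0835

R$15,802.08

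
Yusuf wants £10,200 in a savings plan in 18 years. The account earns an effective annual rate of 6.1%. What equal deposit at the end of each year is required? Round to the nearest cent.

PMT = 10200 / ( [(1+0.061)^18 − 1] / 0.061 ) = 10200 / 31.199995 = 326.9231

£326.92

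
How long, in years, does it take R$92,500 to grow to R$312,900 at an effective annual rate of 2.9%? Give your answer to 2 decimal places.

n = ln(312900/92500) / ln(1+0.029) = ln(3.38270) / 0.028587 = 42.6297 years

42.63 years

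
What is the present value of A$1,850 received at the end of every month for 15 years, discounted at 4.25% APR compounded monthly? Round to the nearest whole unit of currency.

i = 0.0425/12 = 0.00354167 per month; n = 15·12 = 180.
Annuity factor a(180|0.00354167) = 132.929509; PV = 1850 × 132.929509 = 245,919.5921

A$245,920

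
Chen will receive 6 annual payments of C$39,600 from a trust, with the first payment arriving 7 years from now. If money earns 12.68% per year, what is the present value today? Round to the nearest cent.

Value one period before first payment (t=6): 39600 × [1 − (1+0.1268)^(−6)] / 0.1268 = 39600 × 4.033429 = 159,723.7905
Discount back 6 years: 159,723.7905 × (1+0.1268)^(−6) = 159,723.7905 × 0.488561 = 78,034.8461

C$78,034.85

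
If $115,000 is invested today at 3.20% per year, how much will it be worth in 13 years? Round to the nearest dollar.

115,000 × (1+0.032)^13 = 115,000 × 1.506038 = 173,194.4237

$173,194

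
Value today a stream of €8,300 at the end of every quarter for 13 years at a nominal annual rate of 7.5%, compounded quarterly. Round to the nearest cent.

€274,181.96

Periodic rate i = 0.075/4 = 0.01875; n = 13 × 4 = 52 periods.
PV = 8300 × [1 − (1+0.01875)^(−52)] / 0.01875 = 8300 × 33.033971 = 274,181.9587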